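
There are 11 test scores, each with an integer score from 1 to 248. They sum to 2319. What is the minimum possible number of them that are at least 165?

7

Suppose at most 11 − j of them reach 165; then j values are ≤ 164 and the rest ≤ 248.
The total is then ≤ 164·j + 248·(11 − j) = 2728 − 84j. For this to be ≥ 2319 we need j ≤ 4, so at least 11 − 4 = 7 must reach 165.
Exactly 7 works: 7 values at 248 and 4 at 164 total 2392; lower one of the high values by 73 (still ≥ 165) to hit 2319.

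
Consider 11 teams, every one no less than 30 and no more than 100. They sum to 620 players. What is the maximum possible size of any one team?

100

Maximizing one value means minimizing the remaining 10.
The other 10 contribute at least 10 × 30 = 300, leaving at most 620 − 300 = 320.
But each team is capped at 100, so the maximum is 100.
Achievable: one at 100 and the other 10 totalling 520, which fits since 10 × 30 ≤ 520 ≤ 10 × 100.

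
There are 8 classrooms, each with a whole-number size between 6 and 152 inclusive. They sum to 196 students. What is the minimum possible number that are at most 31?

If only k of them are at most 31, the other 8 − k are at least 32, so the total is at least (8 − k)·32 + k·6.
This is ≤ 196, so (8 − k)·32 + 6k ≤ 196, which gives k ≥ 3.
Exactly 3 works: 3 values at 6 and 5 at 32 total 178; raise one of the low values by 18 (still ≤ 31) to hit 196.

3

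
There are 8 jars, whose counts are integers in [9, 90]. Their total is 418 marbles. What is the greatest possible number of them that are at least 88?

If k of the values are ≥ 88, the total is ≥ 88k + 9(8 − k).
Setting 88k + 9(8 − k) ≤ 418 gives 79k ≤ 346, so k ≤ 4.
k = 4 is achieved by 4 values at 88 and 4 at 9, total 388; add 30 to one value (staying below 88) to reach 418.

4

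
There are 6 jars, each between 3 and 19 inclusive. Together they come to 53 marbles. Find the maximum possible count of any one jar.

Maximizing one value means minimizing the remaining 5.
The other 5 contribute at least 5 × 3 = 15, leaving at most 53 − 15 = 38.
But each jar is capped at 19, so the maximum is 19.
Achievable: one at 19 and the other 5 totalling 34, which fits since 5 × 3 ≤ 34 ≤ 5 × 19.

19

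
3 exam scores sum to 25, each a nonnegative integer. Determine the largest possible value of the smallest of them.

The 3 values sum to 25, so their minimum is at most ⌊25/3⌋ = 8.
Equality holds with 2 values of 8 and 1 value of 9.

8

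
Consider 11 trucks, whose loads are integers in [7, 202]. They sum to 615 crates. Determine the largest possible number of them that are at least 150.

Suppose k of them are at least 150. Those contribute at least 150 each and the other 11 − k at least 7 each.
So the total is at least 150k + 7(11 − k) = 77 + 143k. This must be ≤ 615, giving k ≤ 3.
k = 3 is achieved by 3 values at 150 and 8 at 7, total 506; add 109 to one value (staying below 150) to reach 615.

3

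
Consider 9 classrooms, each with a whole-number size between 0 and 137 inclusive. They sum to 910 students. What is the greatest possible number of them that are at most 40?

Each value at 40 or below falls at least 137 − 40 = 97 short of the ceiling 137.
The ceiling total is 9 × 137 = 1233, and we need 910, so at most ⌊(1233 − 910)/97⌋ = 3 can be that low.
k = 3 is achieved by 3 values at 40 and 6 at 137, total 942; lower one of the 137's by 32 (still > 40) to reach 910.

3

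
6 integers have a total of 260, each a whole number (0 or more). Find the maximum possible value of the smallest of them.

43

The 6 values sum to 260, so their minimum is at most ⌊260/6⌋ = 43.
Equality holds with 4 values of 43 and 2 values of 44.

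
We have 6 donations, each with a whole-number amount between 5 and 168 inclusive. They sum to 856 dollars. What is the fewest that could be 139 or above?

1

If only k of them are at least 139, the other 6 − k are at most 138, so the total is at most k·168 + (6 − k)·138.
This must reach 856, so k·168 + (6 − k)·138 ≥ 856, giving k ≥ 1.
Exactly 1 works: 1 value at 168 and 5 at 138 total 858; lower one of the high values by 2 (still ≥ 139) to hit 856.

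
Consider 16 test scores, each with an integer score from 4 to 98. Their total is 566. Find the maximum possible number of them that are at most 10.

Each value at 10 or below falls at least 98 − 10 = 88 short of the ceiling 98.
The ceiling total is 16 × 98 = 1568, and we need 566, so at most ⌊(1568 − 566)/88⌋ = 11 can be that low.
k = 11 is achieved by 11 values at 10 and 5 at 98, total 600; lower one of the 98's by 34 (still > 10) to reach 566.

11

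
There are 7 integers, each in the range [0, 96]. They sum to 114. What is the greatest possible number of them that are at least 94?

1

With k values at 94 or above and the rest at least 0, the sum is at least 0 + 94k.
Since the sum is 114, we need 94k ≤ 114, i.e. k ≤ 1.
k = 1 is achieved by 1 value at 94 and 6 at 0, total 94; add 20 to one value (staying below 94) to reach 114.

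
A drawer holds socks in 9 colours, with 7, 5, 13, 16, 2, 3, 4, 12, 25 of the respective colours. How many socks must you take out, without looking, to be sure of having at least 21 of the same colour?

In the worst case you take as many as possible of each colour without reaching 21: 7 + 5 + 13 + 16 + 2 + 3 + 4 + 12 + 20 = 82.
The next one must give 21 of some colour, so 82 + 1 = 83.

83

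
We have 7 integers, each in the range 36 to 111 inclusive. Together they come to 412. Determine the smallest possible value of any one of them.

36

To make one integer as small as possible, make the other 6 as large as possible.
The other 6 can take up 6 × 111 = 666 ≥ 412 − 36, so one integer can sit at its floor of 36.
Achievable: one at 36 and the other 6 totalling 376, which fits since 6 × 36 ≤ 376 ≤ 6 × 111.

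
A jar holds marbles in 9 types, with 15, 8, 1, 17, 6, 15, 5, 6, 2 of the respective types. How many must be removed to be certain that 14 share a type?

68

In the worst case you take as many as possible of each type without reaching 14: 13 + 8 + 1 + 13 + 6 + 13 + 5 + 6 + 2 = 67.
The next one must give 14 of some type, so 67 + 1 = 68.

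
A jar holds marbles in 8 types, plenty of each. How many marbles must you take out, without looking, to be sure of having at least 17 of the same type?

129

In the worst case you draw 16 of each of the 8 types: 8 × 16 = 128.
One more forces 17 of some type, so 128 + 1 = 129.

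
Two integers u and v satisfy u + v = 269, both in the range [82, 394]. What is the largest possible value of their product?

18090

uv = u(269 − u) is maximized when u is as near 269/2 as the bounds allow.
Taking u = 134 and v = 135 (both in [82, 394]) gives uv = 18090.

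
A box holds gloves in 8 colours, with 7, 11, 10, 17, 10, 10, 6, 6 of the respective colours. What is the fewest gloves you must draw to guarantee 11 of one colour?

In the worst case you take as many as possible of each colour without reaching 11: 7 + 10 + 10 + 10 + 10 + 10 + 6 + 6 = 69.
The next one must give 11 of some colour, so 69 + 1 = 70.

70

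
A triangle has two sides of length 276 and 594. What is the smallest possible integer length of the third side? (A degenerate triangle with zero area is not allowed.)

319

The third side must exceed |276 − 594| = 318.
The smallest integer above 318 is 319.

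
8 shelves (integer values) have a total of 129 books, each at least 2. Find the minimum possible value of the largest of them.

The average is 129/8 > 16, so not all 8 can be 16 or less; the largest is ≥ 17.
Equality holds with 1 value of 17 and 7 values of 16.

17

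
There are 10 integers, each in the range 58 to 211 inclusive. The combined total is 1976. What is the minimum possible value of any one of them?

77

To make one integer as small as possible, make the other 9 as large as possible.
The other 9 contribute at most 9 × 211 = 1899, leaving at least 1976 − 1899 = 77.
Since 77 ≥ 58, this is achievable: one at 77 and 9 at 211.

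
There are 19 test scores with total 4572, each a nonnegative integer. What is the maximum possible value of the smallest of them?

240

If every one of the 19 were at least 241, the total would be at least 19 × 241 = 4579 > 4572.
Taking 7 copies of 240 and 12 copies of 241 gives exactly 4572, so 240 is attained.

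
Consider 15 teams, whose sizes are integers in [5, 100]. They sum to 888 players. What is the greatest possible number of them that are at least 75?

11

With k values at 75 or above and the rest at least 5, the sum is at least 75 + 70k.
Since the sum is 888, we need 70k ≤ 813, i.e. k ≤ 11.
k = 11 is achieved by 11 values at 75 and 4 at 5, total 845; add 43 to one value (staying below 75) to reach 888.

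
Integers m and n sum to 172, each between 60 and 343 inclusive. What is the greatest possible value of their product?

For a fixed sum, the product mn is largest when m and n are as close as possible.
Taking m = 86 and n = 86 (both in [60, 343]) gives mn = 7396.

7396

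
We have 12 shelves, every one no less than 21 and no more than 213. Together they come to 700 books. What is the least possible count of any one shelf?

Minimizing one value means maximizing the remaining 11.
The other 11 can take up 11 × 213 = 2343 ≥ 700 − 21, so one shelf can sit at its floor of 21.
Achievable: one at 21 and the other 11 totalling 679, which fits since 11 × 21 ≤ 679 ≤ 11 × 213.

21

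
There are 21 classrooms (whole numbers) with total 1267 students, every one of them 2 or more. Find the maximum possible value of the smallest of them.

The 21 values sum to 1267, so their minimum is at most ⌊1267/21⌋ = 60.
Taking 14 copies of 60 and 7 copies of 61 gives exactly 1267, so 60 is attained.

60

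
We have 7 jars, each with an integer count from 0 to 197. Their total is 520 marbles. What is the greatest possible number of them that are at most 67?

Suppose k of them are at most 67. Those contribute at most 67 each and the rest at most 197 each.
So the total is at most 67k + 197(7 − k) = 1379 − 130k. This must still be ≥ 520, so k ≤ 6.
k = 6 is achieved by 6 values at 67 and 1 at 197, total 599; lower one of the 197's by 79 (still > 67) to reach 520.

6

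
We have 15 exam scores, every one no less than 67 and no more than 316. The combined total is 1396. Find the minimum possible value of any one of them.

67

Minimizing one value means maximizing the remaining 14.
The other 14 can take up 14 × 316 = 4424 ≥ 1396 − 67, so one score can sit at its floor of 67.
Achievable: one at 67 and the other 14 totalling 1329, which fits since 14 × 67 ≤ 1329 ≤ 14 × 316.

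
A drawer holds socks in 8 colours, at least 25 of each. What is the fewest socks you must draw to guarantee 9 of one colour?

You could draw 8 of every colour without reaching 9 of any — 64 in all.
One more forces 9 of some colour, so 64 + 1 = 65.

65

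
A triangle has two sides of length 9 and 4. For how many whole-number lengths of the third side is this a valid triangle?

7

The triangle inequality gives |9 − 4| < c < 9 + 4, i.e. 5 < c < 13.
So c can be any integer from 6 to 12: 7 values.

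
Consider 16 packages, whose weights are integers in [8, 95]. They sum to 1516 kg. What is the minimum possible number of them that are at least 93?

15

Suppose at most 16 − j of them reach 93; then j values are ≤ 92 and the rest ≤ 95.
The total is then ≤ 92·j + 95·(16 − j) = 1520 − 3j. For this to be ≥ 1516 we need j ≤ 1, so at least 16 − 1 = 15 must reach 93.
Exactly 15 works: 15 values at 95 and 1 at 92 total 1517; lower one of the high values by 1 (still ≥ 93) to hit 1516.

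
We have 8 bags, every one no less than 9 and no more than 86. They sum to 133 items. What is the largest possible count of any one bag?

70

To make one bag as large as possible, make the other 7 as small as possible.
The other 7 contribute at least 7 × 9 = 63, leaving at most 133 − 63 = 70.
Since 70 ≤ 86, this is achievable: one at 70 and 7 at 9.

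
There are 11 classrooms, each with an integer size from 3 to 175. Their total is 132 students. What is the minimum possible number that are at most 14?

3

Let j be the number exceeding 14. Then the total is ≥ 15·j + 3·(11 − j) = 33 + 12j.
So 12j ≤ 99 and j ≤ 8; hence at least 11 − 8 = 3 are ≤ 14.
Exactly 3 works: 3 values at 3 and 8 at 15 total 129; raise one of the low values by 3 (still ≤ 14) to hit 132.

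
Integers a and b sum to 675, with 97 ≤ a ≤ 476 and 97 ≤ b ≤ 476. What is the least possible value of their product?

Since a + b is fixed, pushing one of them to its bound minimizes the product.
At the endpoint a = 199, b = 675 − 199 = 476, so ab = 199 × 476 = 94724.

94724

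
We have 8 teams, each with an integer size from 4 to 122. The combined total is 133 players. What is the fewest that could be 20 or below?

3

If only k of them are at most 20, the other 8 − k are at least 21, so the total is at least (8 − k)·21 + k·4.
This is ≤ 133, so (8 − k)·21 + 4k ≤ 133, which gives k ≥ 3.
Exactly 3 works: 3 values at 4 and 5 at 21 total 117; raise one of the low values by 16 (still ≤ 20) to hit 133.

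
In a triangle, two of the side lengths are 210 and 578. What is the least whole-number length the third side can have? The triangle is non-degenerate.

The third side must exceed |210 − 578| = 368.
The smallest integer above 368 is 369.

369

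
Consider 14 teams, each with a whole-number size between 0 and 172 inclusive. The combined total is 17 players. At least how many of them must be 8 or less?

Let j be the number exceeding 8. Then the total is ≥ 9·j + 0·(14 − j) = 0 + 9j.
So 9j ≤ 17 and j ≤ 1; hence at least 14 − 1 = 13 are ≤ 8.
Exactly 13 works: 13 values at 0 and 1 at 9 total 9; raise one of the low values by 8 (still ≤ 8) to hit 17.

13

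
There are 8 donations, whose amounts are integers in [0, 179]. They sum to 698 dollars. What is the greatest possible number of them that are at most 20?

4

Suppose k of them are at most 20. Those contribute at most 20 each and the rest at most 179 each.
So the total is at most 20k + 179(8 − k) = 1432 − 159k. This must still be ≥ 698, so k ≤ 4.
k = 4 is achieved by 4 values at 20 and 4 at 179, total 796; lower one of the 179's by 98 (still > 20) to reach 698.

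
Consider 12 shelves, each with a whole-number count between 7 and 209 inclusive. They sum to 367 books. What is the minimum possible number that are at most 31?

If only k of them are at most 31, the other 12 − k are at least 32, so the total is at least (12 − k)·32 + k·7.
This is ≤ 367, so (12 − k)·32 + 7k ≤ 367, which gives k ≥ 1.
Exactly 1 works: 1 value at 7 and 11 at 32 total 359; raise one of the low values by 8 (still ≤ 31) to hit 367.

1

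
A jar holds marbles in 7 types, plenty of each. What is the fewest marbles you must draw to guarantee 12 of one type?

You could draw 11 of every type without reaching 12 of any — 77 in all.
One more forces 12 of some type, so 77 + 1 = 78.

78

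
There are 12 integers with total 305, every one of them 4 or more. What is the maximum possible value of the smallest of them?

25

The average is 305/12 < 26, so some value is ≤ 25.
Achievable: 7 of them at 25 and 5 at 26 total 305.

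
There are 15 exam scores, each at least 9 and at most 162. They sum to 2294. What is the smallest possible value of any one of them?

26

Minimizing one value means maximizing the remaining 14.
The other 14 contribute at most 14 × 162 = 2268, leaving at least 2294 − 2268 = 26.
Since 26 ≥ 9, this is achievable: one at 26 and 14 at 162.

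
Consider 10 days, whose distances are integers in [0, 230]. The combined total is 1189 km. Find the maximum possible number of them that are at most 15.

Each value at 15 or below falls at least 230 − 15 = 215 short of the ceiling 230.
The ceiling total is 10 × 230 = 2300, and we need 1189, so at most ⌊(2300 − 1189)/215⌋ = 5 can be that low.
k = 5 is achieved by 5 values at 15 and 5 at 230, total 1225; lower one of the 230's by 36 (still > 15) to reach 1189.

5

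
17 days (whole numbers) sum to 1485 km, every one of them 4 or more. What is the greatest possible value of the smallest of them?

The average is 1485/17 < 88, so some value is ≤ 87.
Equality holds with 11 values of 87 and 6 values of 88.

87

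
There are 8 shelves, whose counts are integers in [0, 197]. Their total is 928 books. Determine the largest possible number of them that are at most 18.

3

Each value at 18 or below falls at least 197 − 18 = 179 short of the ceiling 197.
The ceiling total is 8 × 197 = 1576, and we need 928, so at most ⌊(1576 − 928)/179⌋ = 3 can be that low.
k = 3 is achieved by 3 values at 18 and 5 at 197, total 1039; lower one of the 197's by 111 (still > 18) to reach 928.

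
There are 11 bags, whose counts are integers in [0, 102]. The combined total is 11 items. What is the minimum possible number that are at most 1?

Each value above 1 is at least 2, contributing at least 2 − 0 = 2 above the floor 0.
The sum exceeds the floor total 0 by 11, so at most ⌊11/2⌋ = 5 exceed 1, and at least 6 are ≤ 1.
Exactly 6 works: 6 values at 0 and 5 at 2 total 10; raise one of the low values by 1 (still ≤ 1) to hit 11.

6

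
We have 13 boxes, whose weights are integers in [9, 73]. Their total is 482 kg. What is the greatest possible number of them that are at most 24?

Suppose k of them are at most 24. Those contribute at most 24 each and the rest at most 73 each.
So the total is at most 24k + 73(13 − k) = 949 − 49k. This must still be ≥ 482, so k ≤ 9.
k = 9 is achieved by 9 values at 24 and 4 at 73, total 508; lower one of the 73's by 26 (still > 24) to reach 482.

9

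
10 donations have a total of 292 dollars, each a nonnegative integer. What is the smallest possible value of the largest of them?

30

The average is 292/10 > 29, so not all 10 can be 29 or less; the largest is ≥ 30.
Taking 8 copies of 29 and 2 copies of 30 gives exactly 292, so 30 is attained.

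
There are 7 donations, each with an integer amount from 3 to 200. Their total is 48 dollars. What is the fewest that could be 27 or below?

6

Let j be the number exceeding 27. Then the total is ≥ 28·j + 3·(7 − j) = 21 + 25j.
So 25j ≤ 27 and j ≤ 1; hence at least 7 − 1 = 6 are ≤ 27.
Exactly 6 works: 6 values at 3 and 1 at 28 total 46; raise one of the low values by 2 (still ≤ 27) to hit 48.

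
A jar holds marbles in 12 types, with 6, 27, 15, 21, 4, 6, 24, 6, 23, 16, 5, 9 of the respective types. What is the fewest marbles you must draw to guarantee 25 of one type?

In the worst case you take as many as possible of each type without reaching 25: 6 + 24 + 15 + 21 + 4 + 6 + 24 + 6 + 23 + 16 + 5 + 9 = 159.
The next one must give 25 of some type, so 159 + 1 = 160.

160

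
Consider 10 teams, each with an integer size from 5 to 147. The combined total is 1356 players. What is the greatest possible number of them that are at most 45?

Each value at 45 or below falls at least 147 − 45 = 102 short of the ceiling 147.
The ceiling total is 10 × 147 = 1470, and we need 1356, so at most ⌊(1470 − 1356)/102⌋ = 1 can be that low.
k = 1 is achieved by 1 value at 45 and 9 at 147, total 1368; lower one of the 147's by 12 (still > 45) to reach 1356.

1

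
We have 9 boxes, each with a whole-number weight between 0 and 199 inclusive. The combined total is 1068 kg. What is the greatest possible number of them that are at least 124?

With k values at 124 or above and the rest at least 0, the sum is at least 0 + 124k.
Since the sum is 1068, we need 124k ≤ 1068, i.e. k ≤ 8.
k = 8 is achieved by 8 values at 124 and 1 at 0, total 992; add 76 to one value (staying below 124) to reach 1068.

8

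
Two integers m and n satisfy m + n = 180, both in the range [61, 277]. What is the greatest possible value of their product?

For a fixed sum, the product mn is largest when m and n are as close as possible.
Taking m = 90 and n = 90 (both in [61, 277]) gives mn = 8100.

8100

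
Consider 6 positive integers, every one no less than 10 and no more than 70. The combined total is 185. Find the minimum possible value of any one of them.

Minimizing one value means maximizing the remaining 5.
The other 5 can take up 5 × 70 = 350 ≥ 185 − 10, so one integer can sit at its floor of 10.
Achievable: one at 10 and the other 5 totalling 175, which fits since 5 × 10 ≤ 175 ≤ 5 × 70.

10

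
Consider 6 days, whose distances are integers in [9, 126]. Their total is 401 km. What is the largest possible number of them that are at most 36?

3

Suppose k of them are at most 36. Those contribute at most 36 each and the rest at most 126 each.
So the total is at most 36k + 126(6 − k) = 756 − 90k. This must still be ≥ 401, so k ≤ 3.
k = 3 is achieved by 3 values at 36 and 3 at 126, total 486; lower one of the 126's by 85 (still > 36) to reach 401.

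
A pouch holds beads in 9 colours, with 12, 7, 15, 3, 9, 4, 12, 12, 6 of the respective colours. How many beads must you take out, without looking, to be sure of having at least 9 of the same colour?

61

In the worst case you take as many as possible of each colour without reaching 9: 8 + 7 + 8 + 3 + 8 + 4 + 8 + 8 + 6 = 60.
The next one must give 9 of some colour, so 60 + 1 = 61.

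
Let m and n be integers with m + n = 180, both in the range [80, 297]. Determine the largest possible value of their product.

With m + n fixed, mn peaks when the two are closest together.
Taking m = 90 and n = 90 (both in [80, 297]) gives mn = 8100.

8100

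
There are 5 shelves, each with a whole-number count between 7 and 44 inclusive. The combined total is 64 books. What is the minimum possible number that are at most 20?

3

Let j be the number exceeding 20. Then the total is ≥ 21·j + 7·(5 − j) = 35 + 14j.
So 14j ≤ 29 and j ≤ 2; hence at least 5 − 2 = 3 are ≤ 20.
Exactly 3 works: 3 values at 7 and 2 at 21 total 63; raise one of the low values by 1 (still ≤ 20) to hit 64.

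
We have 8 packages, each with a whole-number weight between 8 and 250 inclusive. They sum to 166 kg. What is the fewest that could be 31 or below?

4

Each value above 31 is at least 32, contributing at least 32 − 8 = 24 above the floor 8.
The sum exceeds the floor total 64 by 102, so at most ⌊102/24⌋ = 4 exceed 31, and at least 4 are ≤ 31.
Exactly 4 works: 4 values at 8 and 4 at 32 total 160; raise one of the low values by 6 (still ≤ 31) to hit 166.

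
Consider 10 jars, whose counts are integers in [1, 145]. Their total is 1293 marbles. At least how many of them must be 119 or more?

5

If only k of them are at least 119, the other 10 − k are at most 118, so the total is at most k·145 + (10 − k)·118.
This must reach 1293, so k·145 + (10 − k)·118 ≥ 1293, giving k ≥ 5.
Exactly 5 works: 5 values at 145 and 5 at 118 total 1315; lower one of the high values by 22 (still ≥ 119) to hit 1293.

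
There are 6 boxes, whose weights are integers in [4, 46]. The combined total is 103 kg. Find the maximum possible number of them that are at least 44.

1

Suppose k of them are at least 44. Those contribute at least 44 each and the other 6 − k at least 4 each.
So the total is at least 44k + 4(6 − k) = 24 + 40k. This must be ≤ 103, giving k ≤ 1.
k = 1 is achieved by 1 value at 44 and 5 at 4, total 64; add 39 to one value (staying below 44) to reach 103.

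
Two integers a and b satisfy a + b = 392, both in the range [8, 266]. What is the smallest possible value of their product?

33516

ab = a(392 − a) is concave in a, so over [126, 266] it is minimized at an endpoint.
At the endpoint a = 126, b = 392 − 126 = 266, so ab = 126 × 266 = 33516.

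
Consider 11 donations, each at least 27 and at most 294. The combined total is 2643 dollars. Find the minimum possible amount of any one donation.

To make one donation as small as possible, make the other 10 as large as possible.
The other 10 can take up 10 × 294 = 2940 ≥ 2643 − 27, so one donation can sit at its floor of 27.
Achievable: one at 27 and the other 10 totalling 2616, which fits since 10 × 27 ≤ 2616 ≤ 10 × 294.

27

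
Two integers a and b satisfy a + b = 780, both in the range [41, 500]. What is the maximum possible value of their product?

152100

ab = a(780 − a) is maximized when a is as near 780/2 as the bounds allow.
Taking a = 390 and b = 390 (both in [41, 500]) gives ab = 152100.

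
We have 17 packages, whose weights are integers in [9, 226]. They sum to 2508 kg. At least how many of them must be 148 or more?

If only k of them are at least 148, the other 17 − k are at most 147, so the total is at most k·226 + (17 − k)·147.
This must reach 2508, so k·226 + (17 − k)·147 ≥ 2508, giving k ≥ 1.
Exactly 1 works: 1 value at 226 and 16 at 147 total 2578; lower one of the high values by 70 (still ≥ 148) to hit 2508.

1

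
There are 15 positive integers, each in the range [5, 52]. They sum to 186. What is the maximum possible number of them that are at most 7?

Suppose k of them are at most 7. Those contribute at most 7 each and the rest at most 52 each.
So the total is at most 7k + 52(15 − k) = 780 − 45k. This must still be ≥ 186, so k ≤ 13.
k = 13 is achieved by 13 values at 7 and 2 at 52, total 195; lower one of the 52's by 9 (still > 7) to reach 186.

13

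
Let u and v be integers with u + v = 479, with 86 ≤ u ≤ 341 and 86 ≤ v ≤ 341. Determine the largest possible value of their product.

57360

With u + v fixed, uv peaks when the two are closest together.
Taking u = 239 and v = 240 (both in [86, 341]) gives uv = 57360.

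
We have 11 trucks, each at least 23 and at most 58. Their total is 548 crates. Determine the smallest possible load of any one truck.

23

To make one truck as small as possible, make the other 10 as large as possible.
The other 10 can take up 10 × 58 = 580 ≥ 548 − 23, so one truck can sit at its floor of 23.
Achievable: one at 23 and the other 10 totalling 525, which fits since 10 × 23 ≤ 525 ≤ 10 × 58.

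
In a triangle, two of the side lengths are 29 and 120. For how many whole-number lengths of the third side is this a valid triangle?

57

The triangle inequality gives |29 − 120| < c < 29 + 120, i.e. 91 < c < 149.
So c can be any integer from 92 to 148: 57 values.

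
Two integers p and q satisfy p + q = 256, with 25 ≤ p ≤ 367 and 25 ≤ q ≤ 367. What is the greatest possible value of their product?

pq = p(256 − p) is maximized when p is as near 256/2 as the bounds allow.
Taking p = 128 and q = 128 (both in [25, 367]) gives pq = 16384.

16384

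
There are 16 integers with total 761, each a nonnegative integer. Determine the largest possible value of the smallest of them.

The average is 761/16 < 48, so some value is ≤ 47.
Equality holds with 7 values of 47 and 9 values of 48.

47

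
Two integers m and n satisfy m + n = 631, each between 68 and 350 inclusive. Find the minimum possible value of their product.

Since m + n is fixed, pushing one of them to its bound minimizes the product.
At the endpoint m = 281, n = 631 − 281 = 350, so mn = 281 × 350 = 98350.

98350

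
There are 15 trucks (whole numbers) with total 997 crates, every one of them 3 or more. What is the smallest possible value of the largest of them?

If every one of the 15 were at most 66, the total would be at most 15 × 66 = 990 < 997.
Equality holds with 7 values of 67 and 8 values of 66.

67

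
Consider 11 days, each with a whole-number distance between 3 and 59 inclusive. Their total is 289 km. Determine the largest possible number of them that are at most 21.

Suppose k of them are at most 21. Those contribute at most 21 each and the rest at most 59 each.
So the total is at most 21k + 59(11 − k) = 649 − 38k. This must still be ≥ 289, so k ≤ 9.
k = 9 is achieved by 9 values at 21 and 2 at 59, total 307; lower one of the 59's by 18 (still > 21) to reach 289.

9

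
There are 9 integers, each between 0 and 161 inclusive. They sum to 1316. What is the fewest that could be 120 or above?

Suppose at most 9 − j of them reach 120; then j values are ≤ 119 and the rest ≤ 161.
The total is then ≤ 119·j + 161·(9 − j) = 1449 − 42j. For this to be ≥ 1316 we need j ≤ 3, so at least 9 − 3 = 6 must reach 120.
Exactly 6 works: 6 values at 161 and 3 at 119 total 1323; lower one of the high values by 7 (still ≥ 120) to hit 1316.

6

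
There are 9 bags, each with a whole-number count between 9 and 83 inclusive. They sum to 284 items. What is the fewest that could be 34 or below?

Let j be the number exceeding 34. Then the total is ≥ 35·j + 9·(9 − j) = 81 + 26j.
So 26j ≤ 203 and j ≤ 7; hence at least 9 − 7 = 2 are ≤ 34.
Exactly 2 works: 2 values at 9 and 7 at 35 total 263; raise one of the low values by 21 (still ≤ 34) to hit 284.

2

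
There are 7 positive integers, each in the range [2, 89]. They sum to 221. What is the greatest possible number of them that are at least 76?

2

With k values at 76 or above and the rest at least 2, the sum is at least 14 + 74k.
Since the sum is 221, we need 74k ≤ 207, i.e. k ≤ 2.
k = 2 is achieved by 2 values at 76 and 5 at 2, total 162; add 59 to one value (staying below 76) to reach 221.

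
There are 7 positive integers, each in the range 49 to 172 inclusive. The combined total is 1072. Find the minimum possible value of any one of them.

49

Minimizing one value means maximizing the remaining 6.
The other 6 can take up 6 × 172 = 1032 ≥ 1072 − 49, so one integer can sit at its floor of 49.
Achievable: one at 49 and the other 6 totalling 1023, which fits since 6 × 49 ≤ 1023 ≤ 6 × 172.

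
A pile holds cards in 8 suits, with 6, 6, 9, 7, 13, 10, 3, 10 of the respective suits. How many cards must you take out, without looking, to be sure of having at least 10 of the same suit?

In the worst case you take as many as possible of each suit without reaching 10: 6 + 6 + 9 + 7 + 9 + 9 + 3 + 9 = 58.
The next one must give 10 of some suit, so 58 + 1 = 59.

59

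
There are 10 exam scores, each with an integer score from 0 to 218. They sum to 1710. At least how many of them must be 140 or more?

Suppose at most 10 − j of them reach 140; then j values are ≤ 139 and the rest ≤ 218.
The total is then ≤ 139·j + 218·(10 − j) = 2180 − 79j. For this to be ≥ 1710 we need j ≤ 5, so at least 10 − 5 = 5 must reach 140.
Exactly 5 works: 5 values at 218 and 5 at 139 total 1785; lower one of the high values by 75 (still ≥ 140) to hit 1710.

5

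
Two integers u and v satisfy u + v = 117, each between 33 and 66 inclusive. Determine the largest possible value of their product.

3422

With u + v fixed, uv peaks when the two are closest together.
Taking u = 58 and v = 59 (both in [33, 66]) gives uv = 3422.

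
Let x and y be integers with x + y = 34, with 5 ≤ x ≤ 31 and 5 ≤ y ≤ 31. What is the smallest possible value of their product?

For a fixed sum, xy is smallest when x and y are as far apart as possible.
The extreme feasible split is x = 5, y = 29, giving xy = 145.

145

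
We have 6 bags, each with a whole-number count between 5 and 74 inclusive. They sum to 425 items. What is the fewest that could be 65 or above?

5

Each value short of 65 is at most 64, costing at least 74 − 64 = 10 against the maximum total of 444.
We can afford to lose at most 444 − 425 = 19, so at most ⌊19/10⌋ = 1 fall short, and at least 5 are ≥ 65.
Exactly 5 works: 5 values at 74 and 1 at 64 total 434; lower one of the high values by 9 (still ≥ 65) to hit 425.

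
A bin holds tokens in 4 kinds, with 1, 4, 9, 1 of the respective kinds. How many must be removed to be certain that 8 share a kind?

In the worst case you take as many as possible of each kind without reaching 8: 1 + 4 + 7 + 1 = 13.
The next one must give 8 of some kind, so 13 + 1 = 14.

14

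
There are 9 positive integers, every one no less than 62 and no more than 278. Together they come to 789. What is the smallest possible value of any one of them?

Minimizing one value means maximizing the remaining 8.
The other 8 can take up 8 × 278 = 2224 ≥ 789 − 62, so one integer can sit at its floor of 62.
Achievable: one at 62 and the other 8 totalling 727, which fits since 8 × 62 ≤ 727 ≤ 8 × 278.

62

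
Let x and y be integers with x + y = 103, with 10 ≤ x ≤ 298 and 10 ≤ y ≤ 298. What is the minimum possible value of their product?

930

For a fixed sum, xy is smallest when x and y are as far apart as possible.
The extreme feasible split is x = 10, y = 93, giving xy = 930.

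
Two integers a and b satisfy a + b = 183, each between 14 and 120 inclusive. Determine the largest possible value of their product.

8372

With a + b fixed, ab peaks when the two are closest together.
Taking a = 91 and b = 92 (both in [14, 120]) gives ab = 8372.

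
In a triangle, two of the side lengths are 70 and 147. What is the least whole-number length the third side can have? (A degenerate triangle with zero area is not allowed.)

The third side must exceed |70 − 147| = 77.
The smallest integer above 77 is 78.

78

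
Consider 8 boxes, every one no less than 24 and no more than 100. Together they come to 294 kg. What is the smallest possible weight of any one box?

24

To make one box as small as possible, make the other 7 as large as possible.
The other 7 can take up 7 × 100 = 700 ≥ 294 − 24, so one box can sit at its floor of 24.
Achievable: one at 24 and the other 7 totalling 270, which fits since 7 × 24 ≤ 270 ≤ 7 × 100.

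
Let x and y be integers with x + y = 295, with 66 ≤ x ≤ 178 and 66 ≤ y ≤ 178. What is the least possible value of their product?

For a fixed sum, xy is smallest when x and y are as far apart as possible.
At the endpoint x = 117, y = 295 − 117 = 178, so xy = 117 × 178 = 20826.

20826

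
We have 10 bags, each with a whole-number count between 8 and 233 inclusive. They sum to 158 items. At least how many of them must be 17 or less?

3

Let j be the number exceeding 17. Then the total is ≥ 18·j + 8·(10 − j) = 80 + 10j.
So 10j ≤ 78 and j ≤ 7; hence at least 10 − 7 = 3 are ≤ 17.
Exactly 3 works: 3 values at 8 and 7 at 18 total 150; raise one of the low values by 8 (still ≤ 17) to hit 158.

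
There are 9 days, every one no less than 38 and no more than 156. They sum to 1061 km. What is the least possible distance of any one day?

To make one day as small as possible, make the other 8 as large as possible.
The other 8 can take up 8 × 156 = 1248 ≥ 1061 − 38, so one day can sit at its floor of 38.
Achievable: one at 38 and the other 8 totalling 1023, which fits since 8 × 38 ≤ 1023 ≤ 8 × 156.

38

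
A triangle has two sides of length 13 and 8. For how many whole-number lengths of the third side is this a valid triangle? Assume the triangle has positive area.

15

The triangle inequality gives |13 − 8| < c < 13 + 8, i.e. 5 < c < 21.
So c can be any integer from 6 to 20: 15 values.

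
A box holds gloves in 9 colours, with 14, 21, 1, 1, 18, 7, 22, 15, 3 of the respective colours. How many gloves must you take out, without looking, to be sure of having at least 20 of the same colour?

98

In the worst case you take as many as possible of each colour without reaching 20: 14 + 19 + 1 + 1 + 18 + 7 + 19 + 15 + 3 = 97.
The next one must give 20 of some colour, so 97 + 1 = 98.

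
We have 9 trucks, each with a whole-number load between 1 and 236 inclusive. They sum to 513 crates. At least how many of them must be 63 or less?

Each value above 63 is at least 64, contributing at least 64 − 1 = 63 above the floor 1.
The sum exceeds the floor total 9 by 504, so at most ⌊504/63⌋ = 8 exceed 63, and at least 1 are ≤ 63.
Exactly 1 works: 1 value at 1 and 8 at 64 total 513.

1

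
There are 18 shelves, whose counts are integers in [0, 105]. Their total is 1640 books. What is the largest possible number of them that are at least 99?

16

With k values at 99 or above and the rest at least 0, the sum is at least 0 + 99k.
Since the sum is 1640, we need 99k ≤ 1640, i.e. k ≤ 16.
k = 16 is achieved by 16 values at 99 and 2 at 0, total 1584; add 56 to one value (staying below 99) to reach 1640.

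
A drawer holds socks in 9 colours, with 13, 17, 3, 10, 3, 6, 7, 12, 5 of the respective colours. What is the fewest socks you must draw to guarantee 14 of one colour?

73

In the worst case you take as many as possible of each colour without reaching 14: 13 + 13 + 3 + 10 + 3 + 6 + 7 + 12 + 5 = 72.
The next one must give 14 of some colour, so 72 + 1 = 73.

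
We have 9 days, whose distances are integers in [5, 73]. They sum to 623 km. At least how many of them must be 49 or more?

Each value short of 49 is at most 48, costing at least 73 − 48 = 25 against the maximum total of 657.
We can afford to lose at most 657 − 623 = 34, so at most ⌊34/25⌋ = 1 fall short, and at least 8 are ≥ 49.
Exactly 8 works: 8 values at 73 and 1 at 48 total 632; lower one of the high values by 9 (still ≥ 49) to hit 623.

8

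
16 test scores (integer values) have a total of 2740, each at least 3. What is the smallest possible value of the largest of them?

If every one of the 16 were at most 171, the total would be at most 16 × 171 = 2736 < 2740.
Taking 12 copies of 171 and 4 copies of 172 gives exactly 2740, so 172 is attained.

172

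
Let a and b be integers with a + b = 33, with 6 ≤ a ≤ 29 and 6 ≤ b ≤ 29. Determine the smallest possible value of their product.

ab = a(33 − a) is concave in a, so over [6, 27] it is minimized at an endpoint.
The extreme feasible split is a = 6, b = 27, giving ab = 162.

162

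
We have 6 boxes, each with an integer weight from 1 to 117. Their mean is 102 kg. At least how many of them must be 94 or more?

The total is 6 × 102 = 612.
Suppose at most 6 − j of them reach 94; then j values are ≤ 93 and the rest ≤ 117.
The total is then ≤ 93·j + 117·(6 − j) = 702 − 24j. For this to be ≥ 612 we need j ≤ 3, so at least 6 − 3 = 3 must reach 94.
Exactly 3 works: 3 values at 117 and 3 at 93 total 630; lower one of the high values by 18 (still ≥ 94) to hit 612.

3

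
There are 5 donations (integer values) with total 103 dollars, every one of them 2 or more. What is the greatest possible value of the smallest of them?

20

If every one of the 5 were at least 21, the total would be at least 5 × 21 = 105 > 103.
Achievable: 2 of them at 20 and 3 at 21 total 103.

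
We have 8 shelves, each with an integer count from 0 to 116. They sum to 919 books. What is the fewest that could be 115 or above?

4

If only k of them are at least 115, the other 8 − k are at most 114, so the total is at most k·116 + (8 − k)·114.
This must reach 919, so k·116 + (8 − k)·114 ≥ 919, giving k ≥ 4.
Exactly 4 works: 4 values at 116 and 4 at 114 total 920; lower one of the high values by 1 (still ≥ 115) to hit 919.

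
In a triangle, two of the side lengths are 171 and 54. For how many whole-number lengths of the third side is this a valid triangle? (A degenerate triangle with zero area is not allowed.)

107

The triangle inequality gives |171 − 54| < c < 171 + 54, i.e. 117 < c < 225.
So c can be any integer from 118 to 224: 107 values.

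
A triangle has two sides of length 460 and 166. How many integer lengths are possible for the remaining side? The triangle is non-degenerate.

The triangle inequality gives |460 − 166| < c < 460 + 166, i.e. 294 < c < 626.
So c can be any integer from 295 to 625: 331 values.

331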